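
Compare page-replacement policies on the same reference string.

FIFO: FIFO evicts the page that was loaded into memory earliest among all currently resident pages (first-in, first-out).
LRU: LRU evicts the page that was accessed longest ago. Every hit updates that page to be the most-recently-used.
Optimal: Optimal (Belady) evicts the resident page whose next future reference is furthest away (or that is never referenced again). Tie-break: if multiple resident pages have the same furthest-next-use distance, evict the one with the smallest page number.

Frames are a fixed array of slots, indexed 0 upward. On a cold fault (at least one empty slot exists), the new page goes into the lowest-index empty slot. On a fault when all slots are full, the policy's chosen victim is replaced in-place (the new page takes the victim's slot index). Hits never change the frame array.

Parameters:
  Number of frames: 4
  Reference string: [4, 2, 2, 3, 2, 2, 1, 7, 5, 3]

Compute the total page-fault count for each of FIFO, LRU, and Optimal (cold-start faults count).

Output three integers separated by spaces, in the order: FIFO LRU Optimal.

Answer: 6 7 6

Derivation:
--- FIFO ---
  step 0: ref 4 -> FAULT, frames=[4,-,-,-] (faults so far: 1)
  step 1: ref 2 -> FAULT, frames=[4,2,-,-] (faults so far: 2)
  step 2: ref 2 -> HIT, frames=[4,2,-,-] (faults so far: 2)
  step 3: ref 3 -> FAULT, frames=[4,2,3,-] (faults so far: 3)
  step 4: ref 2 -> HIT, frames=[4,2,3,-] (faults so far: 3)
  step 5: ref 2 -> HIT, frames=[4,2,3,-] (faults so far: 3)
  step 6: ref 1 -> FAULT, frames=[4,2,3,1] (faults so far: 4)
  step 7: ref 7 -> FAULT, evict 4, frames=[7,2,3,1] (faults so far: 5)
  step 8: ref 5 -> FAULT, evict 2, frames=[7,5,3,1] (faults so far: 6)
  step 9: ref 3 -> HIT, frames=[7,5,3,1] (faults so far: 6)
  FIFO total faults: 6
--- LRU ---
  step 0: ref 4 -> FAULT, frames=[4,-,-,-] (faults so far: 1)
  step 1: ref 2 -> FAULT, frames=[4,2,-,-] (faults so far: 2)
  step 2: ref 2 -> HIT, frames=[4,2,-,-] (faults so far: 2)
  step 3: ref 3 -> FAULT, frames=[4,2,3,-] (faults so far: 3)
  step 4: ref 2 -> HIT, frames=[4,2,3,-] (faults so far: 3)
  step 5: ref 2 -> HIT, frames=[4,2,3,-] (faults so far: 3)
  step 6: ref 1 -> FAULT, frames=[4,2,3,1] (faults so far: 4)
  step 7: ref 7 -> FAULT, evict 4, frames=[7,2,3,1] (faults so far: 5)
  step 8: ref 5 -> FAULT, evict 3, frames=[7,2,5,1] (faults so far: 6)
  step 9: ref 3 -> FAULT, evict 2, frames=[7,3,5,1] (faults so far: 7)
  LRU total faults: 7
--- Optimal ---
  step 0: ref 4 -> FAULT, frames=[4,-,-,-] (faults so far: 1)
  step 1: ref 2 -> FAULT, frames=[4,2,-,-] (faults so far: 2)
  step 2: ref 2 -> HIT, frames=[4,2,-,-] (faults so far: 2)
  step 3: ref 3 -> FAULT, frames=[4,2,3,-] (faults so far: 3)
  step 4: ref 2 -> HIT, frames=[4,2,3,-] (faults so far: 3)
  step 5: ref 2 -> HIT, frames=[4,2,3,-] (faults so far: 3)
  step 6: ref 1 -> FAULT, frames=[4,2,3,1] (faults so far: 4)
  step 7: ref 7 -> FAULT, evict 1, frames=[4,2,3,7] (faults so far: 5)
  step 8: ref 5 -> FAULT, evict 2, frames=[4,5,3,7] (faults so far: 6)
  step 9: ref 3 -> HIT, frames=[4,5,3,7] (faults so far: 6)
  Optimal total faults: 6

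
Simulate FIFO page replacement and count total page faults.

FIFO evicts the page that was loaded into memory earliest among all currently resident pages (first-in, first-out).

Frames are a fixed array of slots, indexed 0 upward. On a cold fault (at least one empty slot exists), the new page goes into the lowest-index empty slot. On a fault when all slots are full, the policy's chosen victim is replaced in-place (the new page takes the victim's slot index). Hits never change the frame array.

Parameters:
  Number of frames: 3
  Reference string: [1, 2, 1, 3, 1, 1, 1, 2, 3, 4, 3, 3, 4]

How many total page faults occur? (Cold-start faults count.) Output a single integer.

Step 0: ref 1 → FAULT, frames=[1,-,-]
Step 1: ref 2 → FAULT, frames=[1,2,-]
Step 2: ref 1 → HIT, frames=[1,2,-]
Step 3: ref 3 → FAULT, frames=[1,2,3]
Step 4: ref 1 → HIT, frames=[1,2,3]
Step 5: ref 1 → HIT, frames=[1,2,3]
Step 6: ref 1 → HIT, frames=[1,2,3]
Step 7: ref 2 → HIT, frames=[1,2,3]
Step 8: ref 3 → HIT, frames=[1,2,3]
Step 9: ref 4 → FAULT (evict 1), frames=[4,2,3]
Step 10: ref 3 → HIT, frames=[4,2,3]
Step 11: ref 3 → HIT, frames=[4,2,3]
Step 12: ref 4 → HIT, frames=[4,2,3]
Total faults: 4

Answer: 4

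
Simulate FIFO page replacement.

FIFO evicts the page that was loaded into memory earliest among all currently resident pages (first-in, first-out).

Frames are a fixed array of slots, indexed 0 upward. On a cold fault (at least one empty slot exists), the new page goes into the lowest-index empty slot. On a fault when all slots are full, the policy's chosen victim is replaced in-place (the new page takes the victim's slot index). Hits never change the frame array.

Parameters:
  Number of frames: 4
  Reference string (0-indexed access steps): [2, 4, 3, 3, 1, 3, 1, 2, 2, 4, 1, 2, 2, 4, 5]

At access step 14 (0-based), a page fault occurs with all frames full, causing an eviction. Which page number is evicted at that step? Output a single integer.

Answer: 2

Derivation:
Step 0: ref 2 -> FAULT, frames=[2,-,-,-]
Step 1: ref 4 -> FAULT, frames=[2,4,-,-]
Step 2: ref 3 -> FAULT, frames=[2,4,3,-]
Step 3: ref 3 -> HIT, frames=[2,4,3,-]
Step 4: ref 1 -> FAULT, frames=[2,4,3,1]
Step 5: ref 3 -> HIT, frames=[2,4,3,1]
Step 6: ref 1 -> HIT, frames=[2,4,3,1]
Step 7: ref 2 -> HIT, frames=[2,4,3,1]
Step 8: ref 2 -> HIT, frames=[2,4,3,1]
Step 9: ref 4 -> HIT, frames=[2,4,3,1]
Step 10: ref 1 -> HIT, frames=[2,4,3,1]
Step 11: ref 2 -> HIT, frames=[2,4,3,1]
Step 12: ref 2 -> HIT, frames=[2,4,3,1]
Step 13: ref 4 -> HIT, frames=[2,4,3,1]
Step 14: ref 5 -> FAULT, evict 2, frames=[5,4,3,1]
At step 14: evicted page 2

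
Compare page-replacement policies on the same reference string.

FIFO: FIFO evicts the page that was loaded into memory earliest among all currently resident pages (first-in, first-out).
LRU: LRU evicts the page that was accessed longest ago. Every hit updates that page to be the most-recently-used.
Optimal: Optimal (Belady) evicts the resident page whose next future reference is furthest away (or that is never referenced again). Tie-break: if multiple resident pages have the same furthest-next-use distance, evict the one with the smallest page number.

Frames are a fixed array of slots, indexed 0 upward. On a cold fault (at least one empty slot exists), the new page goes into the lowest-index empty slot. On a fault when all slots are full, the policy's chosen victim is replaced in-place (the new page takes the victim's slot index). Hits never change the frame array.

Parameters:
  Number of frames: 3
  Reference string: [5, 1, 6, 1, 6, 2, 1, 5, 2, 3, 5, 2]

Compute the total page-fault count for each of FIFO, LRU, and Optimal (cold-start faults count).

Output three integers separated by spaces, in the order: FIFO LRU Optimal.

Answer: 6 6 5

Derivation:
--- FIFO ---
  step 0: ref 5 -> FAULT, frames=[5,-,-] (faults so far: 1)
  step 1: ref 1 -> FAULT, frames=[5,1,-] (faults so far: 2)
  step 2: ref 6 -> FAULT, frames=[5,1,6] (faults so far: 3)
  step 3: ref 1 -> HIT, frames=[5,1,6] (faults so far: 3)
  step 4: ref 6 -> HIT, frames=[5,1,6] (faults so far: 3)
  step 5: ref 2 -> FAULT, evict 5, frames=[2,1,6] (faults so far: 4)
  step 6: ref 1 -> HIT, frames=[2,1,6] (faults so far: 4)
  step 7: ref 5 -> FAULT, evict 1, frames=[2,5,6] (faults so far: 5)
  step 8: ref 2 -> HIT, frames=[2,5,6] (faults so far: 5)
  step 9: ref 3 -> FAULT, evict 6, frames=[2,5,3] (faults so far: 6)
  step 10: ref 5 -> HIT, frames=[2,5,3] (faults so far: 6)
  step 11: ref 2 -> HIT, frames=[2,5,3] (faults so far: 6)
  FIFO total faults: 6
--- LRU ---
  step 0: ref 5 -> FAULT, frames=[5,-,-] (faults so far: 1)
  step 1: ref 1 -> FAULT, frames=[5,1,-] (faults so far: 2)
  step 2: ref 6 -> FAULT, frames=[5,1,6] (faults so far: 3)
  step 3: ref 1 -> HIT, frames=[5,1,6] (faults so far: 3)
  step 4: ref 6 -> HIT, frames=[5,1,6] (faults so far: 3)
  step 5: ref 2 -> FAULT, evict 5, frames=[2,1,6] (faults so far: 4)
  step 6: ref 1 -> HIT, frames=[2,1,6] (faults so far: 4)
  step 7: ref 5 -> FAULT, evict 6, frames=[2,1,5] (faults so far: 5)
  step 8: ref 2 -> HIT, frames=[2,1,5] (faults so far: 5)
  step 9: ref 3 -> FAULT, evict 1, frames=[2,3,5] (faults so far: 6)
  step 10: ref 5 -> HIT, frames=[2,3,5] (faults so far: 6)
  step 11: ref 2 -> HIT, frames=[2,3,5] (faults so far: 6)
  LRU total faults: 6
--- Optimal ---
  step 0: ref 5 -> FAULT, frames=[5,-,-] (faults so far: 1)
  step 1: ref 1 -> FAULT, frames=[5,1,-] (faults so far: 2)
  step 2: ref 6 -> FAULT, frames=[5,1,6] (faults so far: 3)
  step 3: ref 1 -> HIT, frames=[5,1,6] (faults so far: 3)
  step 4: ref 6 -> HIT, frames=[5,1,6] (faults so far: 3)
  step 5: ref 2 -> FAULT, evict 6, frames=[5,1,2] (faults so far: 4)
  step 6: ref 1 -> HIT, frames=[5,1,2] (faults so far: 4)
  step 7: ref 5 -> HIT, frames=[5,1,2] (faults so far: 4)
  step 8: ref 2 -> HIT, frames=[5,1,2] (faults so far: 4)
  step 9: ref 3 -> FAULT, evict 1, frames=[5,3,2] (faults so far: 5)
  step 10: ref 5 -> HIT, frames=[5,3,2] (faults so far: 5)
  step 11: ref 2 -> HIT, frames=[5,3,2] (faults so far: 5)
  Optimal total faults: 5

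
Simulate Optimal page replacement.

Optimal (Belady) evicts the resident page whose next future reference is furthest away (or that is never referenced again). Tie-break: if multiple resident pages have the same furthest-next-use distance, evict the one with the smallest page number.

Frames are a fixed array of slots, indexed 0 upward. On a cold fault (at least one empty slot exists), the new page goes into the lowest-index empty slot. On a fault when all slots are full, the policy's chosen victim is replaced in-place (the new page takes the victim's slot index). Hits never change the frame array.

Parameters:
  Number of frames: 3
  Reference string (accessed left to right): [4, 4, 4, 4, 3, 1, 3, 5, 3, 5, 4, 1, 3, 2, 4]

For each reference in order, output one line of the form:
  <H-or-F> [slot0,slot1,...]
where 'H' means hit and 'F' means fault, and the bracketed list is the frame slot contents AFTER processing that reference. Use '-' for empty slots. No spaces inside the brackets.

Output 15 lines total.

F [4,-,-]
H [4,-,-]
H [4,-,-]
H [4,-,-]
F [4,3,-]
F [4,3,1]
H [4,3,1]
F [4,3,5]
H [4,3,5]
H [4,3,5]
H [4,3,5]
F [4,3,1]
H [4,3,1]
F [4,3,2]
H [4,3,2]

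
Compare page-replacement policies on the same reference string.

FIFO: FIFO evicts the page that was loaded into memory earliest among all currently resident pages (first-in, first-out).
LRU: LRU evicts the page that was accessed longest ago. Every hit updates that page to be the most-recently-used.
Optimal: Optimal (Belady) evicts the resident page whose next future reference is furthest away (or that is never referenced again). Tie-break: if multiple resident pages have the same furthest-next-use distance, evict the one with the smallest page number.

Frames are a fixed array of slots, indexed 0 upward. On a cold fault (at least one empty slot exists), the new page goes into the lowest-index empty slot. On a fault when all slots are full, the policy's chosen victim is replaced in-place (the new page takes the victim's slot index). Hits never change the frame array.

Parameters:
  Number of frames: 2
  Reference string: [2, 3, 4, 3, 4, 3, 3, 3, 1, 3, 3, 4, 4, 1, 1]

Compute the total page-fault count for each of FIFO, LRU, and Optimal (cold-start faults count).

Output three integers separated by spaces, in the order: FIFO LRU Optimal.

--- FIFO ---
  step 0: ref 2 -> FAULT, frames=[2,-] (faults so far: 1)
  step 1: ref 3 -> FAULT, frames=[2,3] (faults so far: 2)
  step 2: ref 4 -> FAULT, evict 2, frames=[4,3] (faults so far: 3)
  step 3: ref 3 -> HIT, frames=[4,3] (faults so far: 3)
  step 4: ref 4 -> HIT, frames=[4,3] (faults so far: 3)
  step 5: ref 3 -> HIT, frames=[4,3] (faults so far: 3)
  step 6: ref 3 -> HIT, frames=[4,3] (faults so far: 3)
  step 7: ref 3 -> HIT, frames=[4,3] (faults so far: 3)
  step 8: ref 1 -> FAULT, evict 3, frames=[4,1] (faults so far: 4)
  step 9: ref 3 -> FAULT, evict 4, frames=[3,1] (faults so far: 5)
  step 10: ref 3 -> HIT, frames=[3,1] (faults so far: 5)
  step 11: ref 4 -> FAULT, evict 1, frames=[3,4] (faults so far: 6)
  step 12: ref 4 -> HIT, frames=[3,4] (faults so far: 6)
  step 13: ref 1 -> FAULT, evict 3, frames=[1,4] (faults so far: 7)
  step 14: ref 1 -> HIT, frames=[1,4] (faults so far: 7)
  FIFO total faults: 7
--- LRU ---
  step 0: ref 2 -> FAULT, frames=[2,-] (faults so far: 1)
  step 1: ref 3 -> FAULT, frames=[2,3] (faults so far: 2)
  step 2: ref 4 -> FAULT, evict 2, frames=[4,3] (faults so far: 3)
  step 3: ref 3 -> HIT, frames=[4,3] (faults so far: 3)
  step 4: ref 4 -> HIT, frames=[4,3] (faults so far: 3)
  step 5: ref 3 -> HIT, frames=[4,3] (faults so far: 3)
  step 6: ref 3 -> HIT, frames=[4,3] (faults so far: 3)
  step 7: ref 3 -> HIT, frames=[4,3] (faults so far: 3)
  step 8: ref 1 -> FAULT, evict 4, frames=[1,3] (faults so far: 4)
  step 9: ref 3 -> HIT, frames=[1,3] (faults so far: 4)
  step 10: ref 3 -> HIT, frames=[1,3] (faults so far: 4)
  step 11: ref 4 -> FAULT, evict 1, frames=[4,3] (faults so far: 5)
  step 12: ref 4 -> HIT, frames=[4,3] (faults so far: 5)
  step 13: ref 1 -> FAULT, evict 3, frames=[4,1] (faults so far: 6)
  step 14: ref 1 -> HIT, frames=[4,1] (faults so far: 6)
  LRU total faults: 6
--- Optimal ---
  step 0: ref 2 -> FAULT, frames=[2,-] (faults so far: 1)
  step 1: ref 3 -> FAULT, frames=[2,3] (faults so far: 2)
  step 2: ref 4 -> FAULT, evict 2, frames=[4,3] (faults so far: 3)
  step 3: ref 3 -> HIT, frames=[4,3] (faults so far: 3)
  step 4: ref 4 -> HIT, frames=[4,3] (faults so far: 3)
  step 5: ref 3 -> HIT, frames=[4,3] (faults so far: 3)
  step 6: ref 3 -> HIT, frames=[4,3] (faults so far: 3)
  step 7: ref 3 -> HIT, frames=[4,3] (faults so far: 3)
  step 8: ref 1 -> FAULT, evict 4, frames=[1,3] (faults so far: 4)
  step 9: ref 3 -> HIT, frames=[1,3] (faults so far: 4)
  step 10: ref 3 -> HIT, frames=[1,3] (faults so far: 4)
  step 11: ref 4 -> FAULT, evict 3, frames=[1,4] (faults so far: 5)
  step 12: ref 4 -> HIT, frames=[1,4] (faults so far: 5)
  step 13: ref 1 -> HIT, frames=[1,4] (faults so far: 5)
  step 14: ref 1 -> HIT, frames=[1,4] (faults so far: 5)
  Optimal total faults: 5

Answer: 7 6 5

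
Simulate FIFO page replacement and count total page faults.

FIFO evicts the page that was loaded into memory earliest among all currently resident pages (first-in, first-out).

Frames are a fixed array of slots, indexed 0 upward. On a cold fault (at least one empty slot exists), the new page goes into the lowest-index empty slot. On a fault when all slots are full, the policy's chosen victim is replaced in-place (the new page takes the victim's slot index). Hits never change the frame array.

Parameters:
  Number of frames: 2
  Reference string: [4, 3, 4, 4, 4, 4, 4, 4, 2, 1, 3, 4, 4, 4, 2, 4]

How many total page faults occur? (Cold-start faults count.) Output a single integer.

Answer: 7

Derivation:
Step 0: ref 4 → FAULT, frames=[4,-]
Step 1: ref 3 → FAULT, frames=[4,3]
Step 2: ref 4 → HIT, frames=[4,3]
Step 3: ref 4 → HIT, frames=[4,3]
Step 4: ref 4 → HIT, frames=[4,3]
Step 5: ref 4 → HIT, frames=[4,3]
Step 6: ref 4 → HIT, frames=[4,3]
Step 7: ref 4 → HIT, frames=[4,3]
Step 8: ref 2 → FAULT (evict 4), frames=[2,3]
Step 9: ref 1 → FAULT (evict 3), frames=[2,1]
Step 10: ref 3 → FAULT (evict 2), frames=[3,1]
Step 11: ref 4 → FAULT (evict 1), frames=[3,4]
Step 12: ref 4 → HIT, frames=[3,4]
Step 13: ref 4 → HIT, frames=[3,4]
Step 14: ref 2 → FAULT (evict 3), frames=[2,4]
Step 15: ref 4 → HIT, frames=[2,4]
Total faults: 7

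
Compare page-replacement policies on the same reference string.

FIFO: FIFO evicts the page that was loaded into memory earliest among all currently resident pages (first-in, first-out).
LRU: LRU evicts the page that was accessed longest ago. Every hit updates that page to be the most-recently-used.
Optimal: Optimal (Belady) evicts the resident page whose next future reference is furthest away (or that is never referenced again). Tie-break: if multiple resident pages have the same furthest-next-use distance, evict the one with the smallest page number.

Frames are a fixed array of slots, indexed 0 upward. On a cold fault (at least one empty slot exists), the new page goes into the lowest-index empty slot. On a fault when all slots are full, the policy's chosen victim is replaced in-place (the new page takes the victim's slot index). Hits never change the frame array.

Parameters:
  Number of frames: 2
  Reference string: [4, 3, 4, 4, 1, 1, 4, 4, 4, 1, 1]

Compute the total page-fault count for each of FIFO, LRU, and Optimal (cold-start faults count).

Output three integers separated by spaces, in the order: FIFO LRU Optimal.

Answer: 4 3 3

Derivation:
--- FIFO ---
  step 0: ref 4 -> FAULT, frames=[4,-] (faults so far: 1)
  step 1: ref 3 -> FAULT, frames=[4,3] (faults so far: 2)
  step 2: ref 4 -> HIT, frames=[4,3] (faults so far: 2)
  step 3: ref 4 -> HIT, frames=[4,3] (faults so far: 2)
  step 4: ref 1 -> FAULT, evict 4, frames=[1,3] (faults so far: 3)
  step 5: ref 1 -> HIT, frames=[1,3] (faults so far: 3)
  step 6: ref 4 -> FAULT, evict 3, frames=[1,4] (faults so far: 4)
  step 7: ref 4 -> HIT, frames=[1,4] (faults so far: 4)
  step 8: ref 4 -> HIT, frames=[1,4] (faults so far: 4)
  step 9: ref 1 -> HIT, frames=[1,4] (faults so far: 4)
  step 10: ref 1 -> HIT, frames=[1,4] (faults so far: 4)
  FIFO total faults: 4
--- LRU ---
  step 0: ref 4 -> FAULT, frames=[4,-] (faults so far: 1)
  step 1: ref 3 -> FAULT, frames=[4,3] (faults so far: 2)
  step 2: ref 4 -> HIT, frames=[4,3] (faults so far: 2)
  step 3: ref 4 -> HIT, frames=[4,3] (faults so far: 2)
  step 4: ref 1 -> FAULT, evict 3, frames=[4,1] (faults so far: 3)
  step 5: ref 1 -> HIT, frames=[4,1] (faults so far: 3)
  step 6: ref 4 -> HIT, frames=[4,1] (faults so far: 3)
  step 7: ref 4 -> HIT, frames=[4,1] (faults so far: 3)
  step 8: ref 4 -> HIT, frames=[4,1] (faults so far: 3)
  step 9: ref 1 -> HIT, frames=[4,1] (faults so far: 3)
  step 10: ref 1 -> HIT, frames=[4,1] (faults so far: 3)
  LRU total faults: 3
--- Optimal ---
  step 0: ref 4 -> FAULT, frames=[4,-] (faults so far: 1)
  step 1: ref 3 -> FAULT, frames=[4,3] (faults so far: 2)
  step 2: ref 4 -> HIT, frames=[4,3] (faults so far: 2)
  step 3: ref 4 -> HIT, frames=[4,3] (faults so far: 2)
  step 4: ref 1 -> FAULT, evict 3, frames=[4,1] (faults so far: 3)
  step 5: ref 1 -> HIT, frames=[4,1] (faults so far: 3)
  step 6: ref 4 -> HIT, frames=[4,1] (faults so far: 3)
  step 7: ref 4 -> HIT, frames=[4,1] (faults so far: 3)
  step 8: ref 4 -> HIT, frames=[4,1] (faults so far: 3)
  step 9: ref 1 -> HIT, frames=[4,1] (faults so far: 3)
  step 10: ref 1 -> HIT, frames=[4,1] (faults so far: 3)
  Optimal total faults: 3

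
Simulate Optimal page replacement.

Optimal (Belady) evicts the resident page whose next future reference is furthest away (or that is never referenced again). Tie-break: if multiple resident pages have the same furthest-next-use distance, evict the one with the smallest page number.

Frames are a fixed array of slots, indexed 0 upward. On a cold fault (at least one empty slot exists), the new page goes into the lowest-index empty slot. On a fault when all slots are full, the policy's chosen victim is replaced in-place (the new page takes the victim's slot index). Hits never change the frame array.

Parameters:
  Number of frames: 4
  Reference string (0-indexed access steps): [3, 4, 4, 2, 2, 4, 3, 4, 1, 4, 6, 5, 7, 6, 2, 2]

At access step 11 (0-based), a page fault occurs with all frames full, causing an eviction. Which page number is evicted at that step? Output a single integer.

Answer: 3

Derivation:
Step 0: ref 3 -> FAULT, frames=[3,-,-,-]
Step 1: ref 4 -> FAULT, frames=[3,4,-,-]
Step 2: ref 4 -> HIT, frames=[3,4,-,-]
Step 3: ref 2 -> FAULT, frames=[3,4,2,-]
Step 4: ref 2 -> HIT, frames=[3,4,2,-]
Step 5: ref 4 -> HIT, frames=[3,4,2,-]
Step 6: ref 3 -> HIT, frames=[3,4,2,-]
Step 7: ref 4 -> HIT, frames=[3,4,2,-]
Step 8: ref 1 -> FAULT, frames=[3,4,2,1]
Step 9: ref 4 -> HIT, frames=[3,4,2,1]
Step 10: ref 6 -> FAULT, evict 1, frames=[3,4,2,6]
Step 11: ref 5 -> FAULT, evict 3, frames=[5,4,2,6]
At step 11: evicted page 3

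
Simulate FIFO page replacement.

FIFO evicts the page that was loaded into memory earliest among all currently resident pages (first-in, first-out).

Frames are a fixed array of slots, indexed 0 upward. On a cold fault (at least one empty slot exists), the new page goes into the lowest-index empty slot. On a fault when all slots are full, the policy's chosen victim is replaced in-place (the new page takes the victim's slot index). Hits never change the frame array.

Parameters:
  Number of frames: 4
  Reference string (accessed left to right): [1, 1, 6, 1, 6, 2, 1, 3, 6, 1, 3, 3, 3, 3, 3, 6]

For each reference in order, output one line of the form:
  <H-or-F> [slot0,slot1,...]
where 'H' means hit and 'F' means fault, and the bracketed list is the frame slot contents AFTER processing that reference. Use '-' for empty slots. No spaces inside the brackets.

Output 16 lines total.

F [1,-,-,-]
H [1,-,-,-]
F [1,6,-,-]
H [1,6,-,-]
H [1,6,-,-]
F [1,6,2,-]
H [1,6,2,-]
F [1,6,2,3]
H [1,6,2,3]
H [1,6,2,3]
H [1,6,2,3]
H [1,6,2,3]
H [1,6,2,3]
H [1,6,2,3]
H [1,6,2,3]
H [1,6,2,3]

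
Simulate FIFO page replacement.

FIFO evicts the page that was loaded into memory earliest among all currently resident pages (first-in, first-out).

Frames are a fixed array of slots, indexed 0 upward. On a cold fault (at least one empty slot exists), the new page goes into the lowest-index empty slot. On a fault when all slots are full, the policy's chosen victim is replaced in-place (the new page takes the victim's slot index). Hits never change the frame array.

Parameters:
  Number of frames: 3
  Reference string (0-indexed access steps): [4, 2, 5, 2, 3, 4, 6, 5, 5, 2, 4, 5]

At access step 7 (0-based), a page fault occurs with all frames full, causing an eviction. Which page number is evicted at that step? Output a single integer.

Answer: 3

Derivation:
Step 0: ref 4 -> FAULT, frames=[4,-,-]
Step 1: ref 2 -> FAULT, frames=[4,2,-]
Step 2: ref 5 -> FAULT, frames=[4,2,5]
Step 3: ref 2 -> HIT, frames=[4,2,5]
Step 4: ref 3 -> FAULT, evict 4, frames=[3,2,5]
Step 5: ref 4 -> FAULT, evict 2, frames=[3,4,5]
Step 6: ref 6 -> FAULT, evict 5, frames=[3,4,6]
Step 7: ref 5 -> FAULT, evict 3, frames=[5,4,6]
At step 7: evicted page 3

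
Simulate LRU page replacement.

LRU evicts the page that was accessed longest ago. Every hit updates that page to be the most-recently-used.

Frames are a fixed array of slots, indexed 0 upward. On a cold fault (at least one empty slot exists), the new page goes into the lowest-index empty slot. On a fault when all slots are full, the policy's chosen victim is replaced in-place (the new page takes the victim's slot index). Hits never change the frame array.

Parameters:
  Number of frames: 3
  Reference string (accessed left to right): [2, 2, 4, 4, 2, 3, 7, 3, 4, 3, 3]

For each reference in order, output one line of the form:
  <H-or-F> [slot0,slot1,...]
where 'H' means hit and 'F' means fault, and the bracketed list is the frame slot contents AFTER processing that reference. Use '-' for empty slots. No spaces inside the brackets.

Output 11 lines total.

F [2,-,-]
H [2,-,-]
F [2,4,-]
H [2,4,-]
H [2,4,-]
F [2,4,3]
F [2,7,3]
H [2,7,3]
F [4,7,3]
H [4,7,3]
H [4,7,3]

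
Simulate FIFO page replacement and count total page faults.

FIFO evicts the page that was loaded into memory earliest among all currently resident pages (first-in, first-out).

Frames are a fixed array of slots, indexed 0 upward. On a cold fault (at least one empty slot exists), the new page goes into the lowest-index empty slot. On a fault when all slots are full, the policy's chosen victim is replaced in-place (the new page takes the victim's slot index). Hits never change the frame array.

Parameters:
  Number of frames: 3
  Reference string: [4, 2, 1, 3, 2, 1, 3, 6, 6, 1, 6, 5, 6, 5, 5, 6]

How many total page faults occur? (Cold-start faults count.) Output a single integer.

Answer: 6

Derivation:
Step 0: ref 4 → FAULT, frames=[4,-,-]
Step 1: ref 2 → FAULT, frames=[4,2,-]
Step 2: ref 1 → FAULT, frames=[4,2,1]
Step 3: ref 3 → FAULT (evict 4), frames=[3,2,1]
Step 4: ref 2 → HIT, frames=[3,2,1]
Step 5: ref 1 → HIT, frames=[3,2,1]
Step 6: ref 3 → HIT, frames=[3,2,1]
Step 7: ref 6 → FAULT (evict 2), frames=[3,6,1]
Step 8: ref 6 → HIT, frames=[3,6,1]
Step 9: ref 1 → HIT, frames=[3,6,1]
Step 10: ref 6 → HIT, frames=[3,6,1]
Step 11: ref 5 → FAULT (evict 1), frames=[3,6,5]
Step 12: ref 6 → HIT, frames=[3,6,5]
Step 13: ref 5 → HIT, frames=[3,6,5]
Step 14: ref 5 → HIT, frames=[3,6,5]
Step 15: ref 6 → HIT, frames=[3,6,5]
Total faults: 6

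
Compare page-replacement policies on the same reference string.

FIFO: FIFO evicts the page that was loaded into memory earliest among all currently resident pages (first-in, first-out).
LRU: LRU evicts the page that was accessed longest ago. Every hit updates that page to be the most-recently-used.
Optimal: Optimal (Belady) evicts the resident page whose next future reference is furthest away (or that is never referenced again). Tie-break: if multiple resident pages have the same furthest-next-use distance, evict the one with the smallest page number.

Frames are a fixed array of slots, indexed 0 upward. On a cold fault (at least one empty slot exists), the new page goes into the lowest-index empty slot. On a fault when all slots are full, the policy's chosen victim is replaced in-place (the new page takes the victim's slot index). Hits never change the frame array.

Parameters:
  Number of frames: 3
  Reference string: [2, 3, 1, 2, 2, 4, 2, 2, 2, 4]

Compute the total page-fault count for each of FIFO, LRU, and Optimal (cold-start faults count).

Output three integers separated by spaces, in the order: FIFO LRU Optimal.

--- FIFO ---
  step 0: ref 2 -> FAULT, frames=[2,-,-] (faults so far: 1)
  step 1: ref 3 -> FAULT, frames=[2,3,-] (faults so far: 2)
  step 2: ref 1 -> FAULT, frames=[2,3,1] (faults so far: 3)
  step 3: ref 2 -> HIT, frames=[2,3,1] (faults so far: 3)
  step 4: ref 2 -> HIT, frames=[2,3,1] (faults so far: 3)
  step 5: ref 4 -> FAULT, evict 2, frames=[4,3,1] (faults so far: 4)
  step 6: ref 2 -> FAULT, evict 3, frames=[4,2,1] (faults so far: 5)
  step 7: ref 2 -> HIT, frames=[4,2,1] (faults so far: 5)
  step 8: ref 2 -> HIT, frames=[4,2,1] (faults so far: 5)
  step 9: ref 4 -> HIT, frames=[4,2,1] (faults so far: 5)
  FIFO total faults: 5
--- LRU ---
  step 0: ref 2 -> FAULT, frames=[2,-,-] (faults so far: 1)
  step 1: ref 3 -> FAULT, frames=[2,3,-] (faults so far: 2)
  step 2: ref 1 -> FAULT, frames=[2,3,1] (faults so far: 3)
  step 3: ref 2 -> HIT, frames=[2,3,1] (faults so far: 3)
  step 4: ref 2 -> HIT, frames=[2,3,1] (faults so far: 3)
  step 5: ref 4 -> FAULT, evict 3, frames=[2,4,1] (faults so far: 4)
  step 6: ref 2 -> HIT, frames=[2,4,1] (faults so far: 4)
  step 7: ref 2 -> HIT, frames=[2,4,1] (faults so far: 4)
  step 8: ref 2 -> HIT, frames=[2,4,1] (faults so far: 4)
  step 9: ref 4 -> HIT, frames=[2,4,1] (faults so far: 4)
  LRU total faults: 4
--- Optimal ---
  step 0: ref 2 -> FAULT, frames=[2,-,-] (faults so far: 1)
  step 1: ref 3 -> FAULT, frames=[2,3,-] (faults so far: 2)
  step 2: ref 1 -> FAULT, frames=[2,3,1] (faults so far: 3)
  step 3: ref 2 -> HIT, frames=[2,3,1] (faults so far: 3)
  step 4: ref 2 -> HIT, frames=[2,3,1] (faults so far: 3)
  step 5: ref 4 -> FAULT, evict 1, frames=[2,3,4] (faults so far: 4)
  step 6: ref 2 -> HIT, frames=[2,3,4] (faults so far: 4)
  step 7: ref 2 -> HIT, frames=[2,3,4] (faults so far: 4)
  step 8: ref 2 -> HIT, frames=[2,3,4] (faults so far: 4)
  step 9: ref 4 -> HIT, frames=[2,3,4] (faults so far: 4)
  Optimal total faults: 4

Answer: 5 4 4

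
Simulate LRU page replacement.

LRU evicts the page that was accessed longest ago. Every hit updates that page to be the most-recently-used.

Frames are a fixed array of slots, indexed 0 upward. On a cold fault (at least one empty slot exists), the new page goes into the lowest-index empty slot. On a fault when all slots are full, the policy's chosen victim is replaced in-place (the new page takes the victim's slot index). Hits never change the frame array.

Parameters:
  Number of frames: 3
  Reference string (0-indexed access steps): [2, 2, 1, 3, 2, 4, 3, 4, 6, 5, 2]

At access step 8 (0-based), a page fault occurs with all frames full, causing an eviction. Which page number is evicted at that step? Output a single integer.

Answer: 2

Derivation:
Step 0: ref 2 -> FAULT, frames=[2,-,-]
Step 1: ref 2 -> HIT, frames=[2,-,-]
Step 2: ref 1 -> FAULT, frames=[2,1,-]
Step 3: ref 3 -> FAULT, frames=[2,1,3]
Step 4: ref 2 -> HIT, frames=[2,1,3]
Step 5: ref 4 -> FAULT, evict 1, frames=[2,4,3]
Step 6: ref 3 -> HIT, frames=[2,4,3]
Step 7: ref 4 -> HIT, frames=[2,4,3]
Step 8: ref 6 -> FAULT, evict 2, frames=[6,4,3]
At step 8: evicted page 2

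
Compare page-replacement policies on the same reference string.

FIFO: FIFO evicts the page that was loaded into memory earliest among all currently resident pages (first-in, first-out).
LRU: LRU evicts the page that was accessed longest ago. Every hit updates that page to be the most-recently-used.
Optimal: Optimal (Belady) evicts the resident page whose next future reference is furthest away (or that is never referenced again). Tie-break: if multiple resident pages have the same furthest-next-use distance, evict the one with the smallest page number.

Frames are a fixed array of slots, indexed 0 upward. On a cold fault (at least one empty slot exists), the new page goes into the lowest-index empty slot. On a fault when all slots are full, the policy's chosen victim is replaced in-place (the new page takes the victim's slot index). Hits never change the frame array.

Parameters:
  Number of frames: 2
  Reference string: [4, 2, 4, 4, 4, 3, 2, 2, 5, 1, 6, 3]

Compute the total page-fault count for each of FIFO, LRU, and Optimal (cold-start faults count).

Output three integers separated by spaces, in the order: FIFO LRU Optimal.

--- FIFO ---
  step 0: ref 4 -> FAULT, frames=[4,-] (faults so far: 1)
  step 1: ref 2 -> FAULT, frames=[4,2] (faults so far: 2)
  step 2: ref 4 -> HIT, frames=[4,2] (faults so far: 2)
  step 3: ref 4 -> HIT, frames=[4,2] (faults so far: 2)
  step 4: ref 4 -> HIT, frames=[4,2] (faults so far: 2)
  step 5: ref 3 -> FAULT, evict 4, frames=[3,2] (faults so far: 3)
  step 6: ref 2 -> HIT, frames=[3,2] (faults so far: 3)
  step 7: ref 2 -> HIT, frames=[3,2] (faults so far: 3)
  step 8: ref 5 -> FAULT, evict 2, frames=[3,5] (faults so far: 4)
  step 9: ref 1 -> FAULT, evict 3, frames=[1,5] (faults so far: 5)
  step 10: ref 6 -> FAULT, evict 5, frames=[1,6] (faults so far: 6)
  step 11: ref 3 -> FAULT, evict 1, frames=[3,6] (faults so far: 7)
  FIFO total faults: 7
--- LRU ---
  step 0: ref 4 -> FAULT, frames=[4,-] (faults so far: 1)
  step 1: ref 2 -> FAULT, frames=[4,2] (faults so far: 2)
  step 2: ref 4 -> HIT, frames=[4,2] (faults so far: 2)
  step 3: ref 4 -> HIT, frames=[4,2] (faults so far: 2)
  step 4: ref 4 -> HIT, frames=[4,2] (faults so far: 2)
  step 5: ref 3 -> FAULT, evict 2, frames=[4,3] (faults so far: 3)
  step 6: ref 2 -> FAULT, evict 4, frames=[2,3] (faults so far: 4)
  step 7: ref 2 -> HIT, frames=[2,3] (faults so far: 4)
  step 8: ref 5 -> FAULT, evict 3, frames=[2,5] (faults so far: 5)
  step 9: ref 1 -> FAULT, evict 2, frames=[1,5] (faults so far: 6)
  step 10: ref 6 -> FAULT, evict 5, frames=[1,6] (faults so far: 7)
  step 11: ref 3 -> FAULT, evict 1, frames=[3,6] (faults so far: 8)
  LRU total faults: 8
--- Optimal ---
  step 0: ref 4 -> FAULT, frames=[4,-] (faults so far: 1)
  step 1: ref 2 -> FAULT, frames=[4,2] (faults so far: 2)
  step 2: ref 4 -> HIT, frames=[4,2] (faults so far: 2)
  step 3: ref 4 -> HIT, frames=[4,2] (faults so far: 2)
  step 4: ref 4 -> HIT, frames=[4,2] (faults so far: 2)
  step 5: ref 3 -> FAULT, evict 4, frames=[3,2] (faults so far: 3)
  step 6: ref 2 -> HIT, frames=[3,2] (faults so far: 3)
  step 7: ref 2 -> HIT, frames=[3,2] (faults so far: 3)
  step 8: ref 5 -> FAULT, evict 2, frames=[3,5] (faults so far: 4)
  step 9: ref 1 -> FAULT, evict 5, frames=[3,1] (faults so far: 5)
  step 10: ref 6 -> FAULT, evict 1, frames=[3,6] (faults so far: 6)
  step 11: ref 3 -> HIT, frames=[3,6] (faults so far: 6)
  Optimal total faults: 6

Answer: 7 8 6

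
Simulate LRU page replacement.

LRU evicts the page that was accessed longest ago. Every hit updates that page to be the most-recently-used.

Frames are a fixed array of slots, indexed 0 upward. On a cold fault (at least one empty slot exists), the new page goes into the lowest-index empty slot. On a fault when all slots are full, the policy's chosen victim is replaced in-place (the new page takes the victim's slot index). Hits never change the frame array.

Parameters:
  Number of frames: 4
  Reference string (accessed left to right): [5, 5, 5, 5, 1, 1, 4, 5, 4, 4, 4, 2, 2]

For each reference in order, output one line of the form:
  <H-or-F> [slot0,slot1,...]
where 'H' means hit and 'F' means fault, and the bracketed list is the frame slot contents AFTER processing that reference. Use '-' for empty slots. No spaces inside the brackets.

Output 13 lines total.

F [5,-,-,-]
H [5,-,-,-]
H [5,-,-,-]
H [5,-,-,-]
F [5,1,-,-]
H [5,1,-,-]
F [5,1,4,-]
H [5,1,4,-]
H [5,1,4,-]
H [5,1,4,-]
H [5,1,4,-]
F [5,1,4,2]
H [5,1,4,2]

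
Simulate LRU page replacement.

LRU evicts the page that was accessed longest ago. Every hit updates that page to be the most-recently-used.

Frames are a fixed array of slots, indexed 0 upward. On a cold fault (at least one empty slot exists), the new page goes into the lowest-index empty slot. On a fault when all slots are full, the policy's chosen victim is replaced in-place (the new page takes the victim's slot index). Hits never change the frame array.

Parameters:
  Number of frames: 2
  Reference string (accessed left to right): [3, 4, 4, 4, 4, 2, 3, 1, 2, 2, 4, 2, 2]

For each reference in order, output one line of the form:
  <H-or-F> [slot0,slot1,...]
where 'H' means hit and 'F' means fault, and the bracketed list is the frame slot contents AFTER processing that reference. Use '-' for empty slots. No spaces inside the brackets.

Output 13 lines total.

F [3,-]
F [3,4]
H [3,4]
H [3,4]
H [3,4]
F [2,4]
F [2,3]
F [1,3]
F [1,2]
H [1,2]
F [4,2]
H [4,2]
H [4,2]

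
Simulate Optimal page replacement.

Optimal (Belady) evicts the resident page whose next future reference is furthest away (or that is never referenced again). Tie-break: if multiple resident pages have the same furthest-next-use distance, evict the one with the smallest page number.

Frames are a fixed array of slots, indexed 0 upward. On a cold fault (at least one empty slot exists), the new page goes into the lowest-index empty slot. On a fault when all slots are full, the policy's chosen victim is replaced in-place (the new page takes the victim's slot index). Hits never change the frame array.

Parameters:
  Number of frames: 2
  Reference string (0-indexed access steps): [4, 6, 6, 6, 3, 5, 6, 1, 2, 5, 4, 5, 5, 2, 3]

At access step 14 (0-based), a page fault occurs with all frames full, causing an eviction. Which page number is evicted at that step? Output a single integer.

Step 0: ref 4 -> FAULT, frames=[4,-]
Step 1: ref 6 -> FAULT, frames=[4,6]
Step 2: ref 6 -> HIT, frames=[4,6]
Step 3: ref 6 -> HIT, frames=[4,6]
Step 4: ref 3 -> FAULT, evict 4, frames=[3,6]
Step 5: ref 5 -> FAULT, evict 3, frames=[5,6]
Step 6: ref 6 -> HIT, frames=[5,6]
Step 7: ref 1 -> FAULT, evict 6, frames=[5,1]
Step 8: ref 2 -> FAULT, evict 1, frames=[5,2]
Step 9: ref 5 -> HIT, frames=[5,2]
Step 10: ref 4 -> FAULT, evict 2, frames=[5,4]
Step 11: ref 5 -> HIT, frames=[5,4]
Step 12: ref 5 -> HIT, frames=[5,4]
Step 13: ref 2 -> FAULT, evict 4, frames=[5,2]
Step 14: ref 3 -> FAULT, evict 2, frames=[5,3]
At step 14: evicted page 2

Answer: 2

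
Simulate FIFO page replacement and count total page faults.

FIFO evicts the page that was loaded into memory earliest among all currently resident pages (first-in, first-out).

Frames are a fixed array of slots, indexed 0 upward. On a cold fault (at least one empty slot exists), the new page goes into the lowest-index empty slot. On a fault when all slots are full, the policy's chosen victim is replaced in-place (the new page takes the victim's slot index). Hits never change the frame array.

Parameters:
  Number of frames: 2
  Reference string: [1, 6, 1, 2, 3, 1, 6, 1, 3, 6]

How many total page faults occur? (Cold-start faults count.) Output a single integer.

Answer: 7

Derivation:
Step 0: ref 1 → FAULT, frames=[1,-]
Step 1: ref 6 → FAULT, frames=[1,6]
Step 2: ref 1 → HIT, frames=[1,6]
Step 3: ref 2 → FAULT (evict 1), frames=[2,6]
Step 4: ref 3 → FAULT (evict 6), frames=[2,3]
Step 5: ref 1 → FAULT (evict 2), frames=[1,3]
Step 6: ref 6 → FAULT (evict 3), frames=[1,6]
Step 7: ref 1 → HIT, frames=[1,6]
Step 8: ref 3 → FAULT (evict 1), frames=[3,6]
Step 9: ref 6 → HIT, frames=[3,6]
Total faults: 7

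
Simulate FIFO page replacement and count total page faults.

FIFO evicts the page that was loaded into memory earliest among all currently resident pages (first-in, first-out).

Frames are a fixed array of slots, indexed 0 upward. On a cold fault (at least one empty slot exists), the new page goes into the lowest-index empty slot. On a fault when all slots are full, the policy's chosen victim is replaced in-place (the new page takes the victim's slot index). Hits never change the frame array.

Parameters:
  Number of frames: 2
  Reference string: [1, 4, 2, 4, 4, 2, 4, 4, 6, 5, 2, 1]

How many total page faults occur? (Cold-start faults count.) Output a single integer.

Step 0: ref 1 → FAULT, frames=[1,-]
Step 1: ref 4 → FAULT, frames=[1,4]
Step 2: ref 2 → FAULT (evict 1), frames=[2,4]
Step 3: ref 4 → HIT, frames=[2,4]
Step 4: ref 4 → HIT, frames=[2,4]
Step 5: ref 2 → HIT, frames=[2,4]
Step 6: ref 4 → HIT, frames=[2,4]
Step 7: ref 4 → HIT, frames=[2,4]
Step 8: ref 6 → FAULT (evict 4), frames=[2,6]
Step 9: ref 5 → FAULT (evict 2), frames=[5,6]
Step 10: ref 2 → FAULT (evict 6), frames=[5,2]
Step 11: ref 1 → FAULT (evict 5), frames=[1,2]
Total faults: 7

Answer: 7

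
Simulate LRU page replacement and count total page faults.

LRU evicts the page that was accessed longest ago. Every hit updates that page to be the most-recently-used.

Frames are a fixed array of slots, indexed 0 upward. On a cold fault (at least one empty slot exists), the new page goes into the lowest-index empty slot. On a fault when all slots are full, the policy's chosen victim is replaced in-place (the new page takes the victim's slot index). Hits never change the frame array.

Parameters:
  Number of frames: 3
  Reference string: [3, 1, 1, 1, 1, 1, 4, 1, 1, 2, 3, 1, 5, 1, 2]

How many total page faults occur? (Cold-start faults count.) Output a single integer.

Answer: 7

Derivation:
Step 0: ref 3 → FAULT, frames=[3,-,-]
Step 1: ref 1 → FAULT, frames=[3,1,-]
Step 2: ref 1 → HIT, frames=[3,1,-]
Step 3: ref 1 → HIT, frames=[3,1,-]
Step 4: ref 1 → HIT, frames=[3,1,-]
Step 5: ref 1 → HIT, frames=[3,1,-]
Step 6: ref 4 → FAULT, frames=[3,1,4]
Step 7: ref 1 → HIT, frames=[3,1,4]
Step 8: ref 1 → HIT, frames=[3,1,4]
Step 9: ref 2 → FAULT (evict 3), frames=[2,1,4]
Step 10: ref 3 → FAULT (evict 4), frames=[2,1,3]
Step 11: ref 1 → HIT, frames=[2,1,3]
Step 12: ref 5 → FAULT (evict 2), frames=[5,1,3]
Step 13: ref 1 → HIT, frames=[5,1,3]
Step 14: ref 2 → FAULT (evict 3), frames=[5,1,2]
Total faults: 7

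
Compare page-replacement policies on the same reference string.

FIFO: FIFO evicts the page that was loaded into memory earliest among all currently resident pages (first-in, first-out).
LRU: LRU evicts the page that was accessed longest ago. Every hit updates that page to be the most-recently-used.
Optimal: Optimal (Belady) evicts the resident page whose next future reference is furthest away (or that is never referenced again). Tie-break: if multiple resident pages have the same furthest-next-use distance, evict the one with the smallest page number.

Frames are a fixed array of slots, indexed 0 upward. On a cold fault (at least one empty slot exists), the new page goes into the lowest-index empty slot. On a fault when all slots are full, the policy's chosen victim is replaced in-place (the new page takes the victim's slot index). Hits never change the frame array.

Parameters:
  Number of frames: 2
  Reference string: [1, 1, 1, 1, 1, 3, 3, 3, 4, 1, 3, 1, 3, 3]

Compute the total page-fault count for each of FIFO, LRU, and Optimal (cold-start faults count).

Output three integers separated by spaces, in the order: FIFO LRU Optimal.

Answer: 5 5 4

Derivation:
--- FIFO ---
  step 0: ref 1 -> FAULT, frames=[1,-] (faults so far: 1)
  step 1: ref 1 -> HIT, frames=[1,-] (faults so far: 1)
  step 2: ref 1 -> HIT, frames=[1,-] (faults so far: 1)
  step 3: ref 1 -> HIT, frames=[1,-] (faults so far: 1)
  step 4: ref 1 -> HIT, frames=[1,-] (faults so far: 1)
  step 5: ref 3 -> FAULT, frames=[1,3] (faults so far: 2)
  step 6: ref 3 -> HIT, frames=[1,3] (faults so far: 2)
  step 7: ref 3 -> HIT, frames=[1,3] (faults so far: 2)
  step 8: ref 4 -> FAULT, evict 1, frames=[4,3] (faults so far: 3)
  step 9: ref 1 -> FAULT, evict 3, frames=[4,1] (faults so far: 4)
  step 10: ref 3 -> FAULT, evict 4, frames=[3,1] (faults so far: 5)
  step 11: ref 1 -> HIT, frames=[3,1] (faults so far: 5)
  step 12: ref 3 -> HIT, frames=[3,1] (faults so far: 5)
  step 13: ref 3 -> HIT, frames=[3,1] (faults so far: 5)
  FIFO total faults: 5
--- LRU ---
  step 0: ref 1 -> FAULT, frames=[1,-] (faults so far: 1)
  step 1: ref 1 -> HIT, frames=[1,-] (faults so far: 1)
  step 2: ref 1 -> HIT, frames=[1,-] (faults so far: 1)
  step 3: ref 1 -> HIT, frames=[1,-] (faults so far: 1)
  step 4: ref 1 -> HIT, frames=[1,-] (faults so far: 1)
  step 5: ref 3 -> FAULT, frames=[1,3] (faults so far: 2)
  step 6: ref 3 -> HIT, frames=[1,3] (faults so far: 2)
  step 7: ref 3 -> HIT, frames=[1,3] (faults so far: 2)
  step 8: ref 4 -> FAULT, evict 1, frames=[4,3] (faults so far: 3)
  step 9: ref 1 -> FAULT, evict 3, frames=[4,1] (faults so far: 4)
  step 10: ref 3 -> FAULT, evict 4, frames=[3,1] (faults so far: 5)
  step 11: ref 1 -> HIT, frames=[3,1] (faults so far: 5)
  step 12: ref 3 -> HIT, frames=[3,1] (faults so far: 5)
  step 13: ref 3 -> HIT, frames=[3,1] (faults so far: 5)
  LRU total faults: 5
--- Optimal ---
  step 0: ref 1 -> FAULT, frames=[1,-] (faults so far: 1)
  step 1: ref 1 -> HIT, frames=[1,-] (faults so far: 1)
  step 2: ref 1 -> HIT, frames=[1,-] (faults so far: 1)
  step 3: ref 1 -> HIT, frames=[1,-] (faults so far: 1)
  step 4: ref 1 -> HIT, frames=[1,-] (faults so far: 1)
  step 5: ref 3 -> FAULT, frames=[1,3] (faults so far: 2)
  step 6: ref 3 -> HIT, frames=[1,3] (faults so far: 2)
  step 7: ref 3 -> HIT, frames=[1,3] (faults so far: 2)
  step 8: ref 4 -> FAULT, evict 3, frames=[1,4] (faults so far: 3)
  step 9: ref 1 -> HIT, frames=[1,4] (faults so far: 3)
  step 10: ref 3 -> FAULT, evict 4, frames=[1,3] (faults so far: 4)
  step 11: ref 1 -> HIT, frames=[1,3] (faults so far: 4)
  step 12: ref 3 -> HIT, frames=[1,3] (faults so far: 4)
  step 13: ref 3 -> HIT, frames=[1,3] (faults so far: 4)
  Optimal total faults: 4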